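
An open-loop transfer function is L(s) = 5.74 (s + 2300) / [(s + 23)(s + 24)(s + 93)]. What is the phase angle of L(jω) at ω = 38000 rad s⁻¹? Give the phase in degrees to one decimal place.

-183.3°

∠(j38000 + 2300) = arctan(38000/2300) = 86.54°
∠(j38000 + 23) = arctan(38000/23) = 89.97°
∠(j38000 + 24) = arctan(38000/24) = 89.96°
∠(j38000 + 93) = arctan(38000/93) = 89.86°
∠L(j38000) = 86.54° − (89.97° + 89.96° + 89.86°) = -183.25°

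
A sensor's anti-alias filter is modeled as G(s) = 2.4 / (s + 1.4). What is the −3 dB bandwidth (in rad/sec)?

1.4 rad/sec

For a single-pole low-pass, the −3 dB point is at the pole: ω = 1.4 rad/sec.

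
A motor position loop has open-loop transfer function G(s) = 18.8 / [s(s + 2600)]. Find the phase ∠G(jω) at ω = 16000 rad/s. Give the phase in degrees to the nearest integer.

∠(j16000 + 2600) = arctan(16000/2600) = 80.77°
∠(j16000) = 90.00°
∠G(j16000) = − (80.77° + 90.00°) = -170.77°

-171°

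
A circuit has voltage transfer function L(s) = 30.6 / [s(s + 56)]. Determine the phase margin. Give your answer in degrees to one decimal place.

Gain crossover: |L(jω)| = 1 at ω ≈ 0.546 rad s⁻¹.
∠L(j0.546) = −90° − arctan(0.546/56) ≈ -90.56°
PM = 180° + (-90.56°) = 89.44°

89.4 deg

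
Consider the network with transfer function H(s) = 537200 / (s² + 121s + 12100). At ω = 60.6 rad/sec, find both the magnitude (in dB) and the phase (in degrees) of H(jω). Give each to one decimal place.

|H| = 33.6 dB, ∠H = -41.0°

|(j60.6)² + 121(j60.6) + 12100| = |8427.6 + j7332.6| = 1.117e+04
|H(j60.6)| = 537200 / 1.117e+04 = 48.089
20 log₁₀(48.089) = 33.64 dB
∠[(j60.6)² + 121(j60.6) + 12100] = ∠[8427.6 + j7332.6] = 41.03°
∠H(j60.6) = −41.03° = -41.03°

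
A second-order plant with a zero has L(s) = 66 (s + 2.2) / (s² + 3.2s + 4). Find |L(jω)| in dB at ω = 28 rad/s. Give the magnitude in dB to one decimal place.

7.5 dB

|j28 + 2.2| = √(28² + 2.2²) = 28.09
|(j28)² + 3.2(j28) + 4| = |-780 + j89.6| = 785.1
|L(j28)| = 66 × 28.09 / 785.1 = 2.361
20 log₁₀(2.361) = 7.46 dB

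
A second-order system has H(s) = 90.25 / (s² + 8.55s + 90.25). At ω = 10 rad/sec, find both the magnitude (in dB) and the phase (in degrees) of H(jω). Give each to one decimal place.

|H| = 0.4 dB, ∠H = -96.5°

|(j10)² + 8.55(j10) + 90.25| = |-9.75 + j85.5| = 86.05
|H(j10)| = 90.25 / 86.05 = 1.0488
20 log₁₀(1.0488) = 0.41 dB
∠[(j10)² + 8.55(j10) + 90.25] = ∠[-9.75 + j85.5] = 96.51°
∠H(j10) = −96.51° = -96.51°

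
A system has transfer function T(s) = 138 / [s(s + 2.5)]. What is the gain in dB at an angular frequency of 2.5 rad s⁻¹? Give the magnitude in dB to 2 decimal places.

|j2.5 + 2.5| = √(2.5² + 2.5²) = 3.536
|j2.5| = 2.5
|T(j2.5)| = 138 / (3.536 × 2.5) = 15.613
20 log₁₀(15.613) = 23.870 dB

23.87 dB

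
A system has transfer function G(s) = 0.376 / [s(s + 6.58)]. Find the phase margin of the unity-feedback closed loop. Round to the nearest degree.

90°

Gain crossover: |G(jω)| = 1 at ω ≈ 0.0571 rad/sec.
∠G(j0.0571) = −90° − arctan(0.0571/6.58) ≈ -90.50°
PM = 180° + (-90.50°) = 89.50°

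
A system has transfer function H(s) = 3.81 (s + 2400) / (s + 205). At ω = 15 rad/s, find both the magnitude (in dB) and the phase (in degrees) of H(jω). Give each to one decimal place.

|j15 + 2400| = √(15² + 2400²) = 2400
|j15 + 205| = √(15² + 205²) = 205.5
|H(j15)| = 3.81 × 2400 / 205.5 = 44.487
20 log₁₀(44.487) = 32.96 dB
∠(j15 + 2400) = arctan(15/2400) = 0.36°
∠(j15 + 205) = arctan(15/205) = 4.18°
∠H(j15) = 0.36° − 4.18° = -3.83°

|H| = 33.0 dB, ∠H = -3.8 deg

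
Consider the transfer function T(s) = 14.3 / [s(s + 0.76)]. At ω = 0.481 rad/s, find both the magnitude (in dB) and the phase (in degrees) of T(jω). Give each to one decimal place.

|T| = 30.4 dB, ∠T = -122.3 deg

|j0.481 + 0.76| = √(0.481² + 0.76²) = 0.8994
|j0.481| = 0.481
|T(j0.481)| = 14.3 / (0.8994 × 0.481) = 33.054
20 log₁₀(33.054) = 30.38 dB
∠(j0.481 + 0.76) = arctan(0.481/0.76) = 32.33°
∠(j0.481) = 90.00°
∠T(j0.481) = − (32.33° + 90.00°) = -122.33°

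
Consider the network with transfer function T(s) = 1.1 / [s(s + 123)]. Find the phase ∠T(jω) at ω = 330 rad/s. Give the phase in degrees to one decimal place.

∠(j330 + 123) = arctan(330/123) = 69.56°
∠(j330) = 90.00°
∠T(j330) = − (69.56° + 90.00°) = -159.56°

-159.6°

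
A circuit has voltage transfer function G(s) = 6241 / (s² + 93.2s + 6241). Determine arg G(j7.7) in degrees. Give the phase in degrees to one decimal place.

∠[(j7.7)² + 93.2(j7.7) + 6241] = ∠[6181.7 + j717.64] = 6.62°
∠G(j7.7) = −6.62° = -6.62°

-6.6°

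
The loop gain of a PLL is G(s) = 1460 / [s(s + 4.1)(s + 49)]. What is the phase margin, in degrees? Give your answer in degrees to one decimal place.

Gain crossover: |G(jω)| = 1 at ω ≈ 4.74 rad s⁻¹.
∠G(j4.74) = −90° − arctan(4.74/4.1) − arctan(4.74/49) ≈ -144.63°
PM = 180° + (-144.63°) = 35.37°

35.4 deg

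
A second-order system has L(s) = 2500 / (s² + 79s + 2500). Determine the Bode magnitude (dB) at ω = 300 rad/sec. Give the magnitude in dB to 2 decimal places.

|(j300)² + 79(j300) + 2500| = |-87500 + j23700| = 9.065e+04
|L(j300)| = 2500 / 9.065e+04 = 0.027578
20 log₁₀(0.027578) = -31.189 dB

-31.19 dB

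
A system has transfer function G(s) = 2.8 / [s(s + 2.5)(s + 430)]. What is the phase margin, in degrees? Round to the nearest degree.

90°

Gain crossover: |G(jω)| = 1 at ω ≈ 0.0026 rad/sec.
∠G(j0.0026) = −90° − arctan(0.0026/2.5) − arctan(0.0026/430) ≈ -90.06°
PM = 180° + (-90.06°) = 89.94°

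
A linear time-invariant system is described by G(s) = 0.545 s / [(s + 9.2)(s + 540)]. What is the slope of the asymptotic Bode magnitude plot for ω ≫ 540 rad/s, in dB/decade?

-20 dB/decade

With 1 zero and 2 poles, the high-frequency asymptotic slope is 20 × (1 − 2) = -20 dB/decade.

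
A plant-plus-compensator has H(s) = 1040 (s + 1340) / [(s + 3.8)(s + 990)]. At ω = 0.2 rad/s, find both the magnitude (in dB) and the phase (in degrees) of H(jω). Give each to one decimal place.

|j0.2 + 1340| = √(0.2² + 1340²) = 1340
|j0.2 + 3.8| = √(0.2² + 3.8²) = 3.805
|j0.2 + 990| = √(0.2² + 990²) = 990
|H(j0.2)| = 1040 × 1340 / (3.805 × 990) = 369.93
20 log₁₀(369.93) = 51.36 dB
∠(j0.2 + 1340) = arctan(0.2/1340) = 0.01°
∠(j0.2 + 3.8) = arctan(0.2/3.8) = 3.01°
∠(j0.2 + 990) = arctan(0.2/990) = 0.01°
∠H(j0.2) = 0.01° − (3.01° + 0.01°) = -3.02°

|H| = 51.4 dB, ∠H = -3.0°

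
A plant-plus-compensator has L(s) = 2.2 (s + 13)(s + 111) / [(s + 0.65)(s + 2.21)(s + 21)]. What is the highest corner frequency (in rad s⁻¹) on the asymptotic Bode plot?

Break frequencies occur at each pole and zero magnitude: 0.65 rad s⁻¹, 2.21 rad s⁻¹, 13 rad s⁻¹, 21 rad s⁻¹, 111 rad s⁻¹.
The highest is 111 rad s⁻¹.

111 rad s⁻¹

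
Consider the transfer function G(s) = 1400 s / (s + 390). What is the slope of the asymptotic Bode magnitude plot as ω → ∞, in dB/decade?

0 dB/decade

With 1 zero and 1 pole, the high-frequency asymptotic slope is 20 × (1 − 1) = 0 dB/decade.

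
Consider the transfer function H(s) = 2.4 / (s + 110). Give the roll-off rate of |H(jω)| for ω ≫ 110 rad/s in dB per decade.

-20 dB/decade

With 0 zeros and 1 pole, the high-frequency asymptotic slope is 20 × (0 − 1) = -20 dB/decade.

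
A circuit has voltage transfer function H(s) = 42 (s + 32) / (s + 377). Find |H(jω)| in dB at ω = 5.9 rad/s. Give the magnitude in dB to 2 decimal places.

|j5.9 + 32| = √(5.9² + 32²) = 32.54
|j5.9 + 377| = √(5.9² + 377²) = 377
|H(j5.9)| = 42 × 32.54 / 377 = 3.6246
20 log₁₀(3.6246) = 11.185 dB

11.19 dB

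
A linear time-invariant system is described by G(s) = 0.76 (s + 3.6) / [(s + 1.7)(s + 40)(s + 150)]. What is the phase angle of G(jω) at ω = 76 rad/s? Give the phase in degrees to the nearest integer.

-91 deg

∠(j76 + 3.6) = arctan(76/3.6) = 87.29°
∠(j76 + 1.7) = arctan(76/1.7) = 88.72°
∠(j76 + 40) = arctan(76/40) = 62.24°
∠(j76 + 150) = arctan(76/150) = 26.87°
∠G(j76) = 87.29° − (88.72° + 62.24° + 26.87°) = -90.54°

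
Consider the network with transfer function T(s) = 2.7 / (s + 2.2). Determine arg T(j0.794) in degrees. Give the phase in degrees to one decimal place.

∠(j0.794 + 2.2) = arctan(0.794/2.2) = 19.84°
∠T(j0.794) = −19.84° = -19.84°

-19.8°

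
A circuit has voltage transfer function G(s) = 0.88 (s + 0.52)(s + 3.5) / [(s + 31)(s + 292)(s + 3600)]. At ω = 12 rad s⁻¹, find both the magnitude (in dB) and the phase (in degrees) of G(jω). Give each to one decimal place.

|G| = -108.5 dB, ∠G = 137.6°

|j12 + 0.52| = √(12² + 0.52²) = 12.01
|j12 + 3.5| = √(12² + 3.5²) = 12.5
|j12 + 31| = √(12² + 31²) = 33.24
|j12 + 292| = √(12² + 292²) = 292.2
|j12 + 3600| = √(12² + 3600²) = 3600
|G(j12)| = 0.88 × 12.01 × 12.5 / (33.24 × 292.2 × 3600) = 3.7779e-06
20 log₁₀(3.7779e-06) = -108.46 dB
∠(j12 + 0.52) = arctan(12/0.52) = 87.52°
∠(j12 + 3.5) = arctan(12/3.5) = 73.74°
∠(j12 + 31) = arctan(12/31) = 21.16°
∠(j12 + 292) = arctan(12/292) = 2.35°
∠(j12 + 3600) = arctan(12/3600) = 0.19°
∠G(j12) = 87.52° + 73.74° − (21.16° + 2.35° + 0.19°) = 137.55°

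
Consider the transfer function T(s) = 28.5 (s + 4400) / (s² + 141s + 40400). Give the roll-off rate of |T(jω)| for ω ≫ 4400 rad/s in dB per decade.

-20 dB/decade

With 1 zero and 2 poles, the high-frequency asymptotic slope is 20 × (1 − 2) = -20 dB/decade.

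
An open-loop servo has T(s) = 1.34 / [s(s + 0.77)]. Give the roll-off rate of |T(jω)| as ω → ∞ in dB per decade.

With 0 zeros and 2 poles, the high-frequency asymptotic slope is 20 × (0 − 2) = -40 dB/decade.

-40 dB/decade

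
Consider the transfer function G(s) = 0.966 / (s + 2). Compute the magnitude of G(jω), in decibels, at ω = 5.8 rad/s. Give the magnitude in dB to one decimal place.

|j5.8 + 2| = √(5.8² + 2²) = 6.135
|G(j5.8)| = 0.966 / 6.135 = 0.15745
20 log₁₀(0.15745) = -16.06 dB

-16.1 dB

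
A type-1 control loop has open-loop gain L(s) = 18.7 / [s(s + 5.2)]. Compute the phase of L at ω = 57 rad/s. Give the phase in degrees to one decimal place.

-174.8°

∠(j57 + 5.2) = arctan(57/5.2) = 84.79°
∠(j57) = 90.00°
∠L(j57) = − (84.79° + 90.00°) = -174.79°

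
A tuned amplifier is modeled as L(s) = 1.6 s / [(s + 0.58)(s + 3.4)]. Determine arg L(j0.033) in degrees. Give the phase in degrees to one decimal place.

∠(j0.033) = 90.00°
∠(j0.033 + 0.58) = arctan(0.033/0.58) = 3.26°
∠(j0.033 + 3.4) = arctan(0.033/3.4) = 0.56°
∠L(j0.033) = 90.00° − (3.26° + 0.56°) = 86.19°

86.2°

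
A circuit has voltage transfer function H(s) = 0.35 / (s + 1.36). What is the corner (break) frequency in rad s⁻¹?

1.36 rad s⁻¹

The single real pole at s = −1.36 gives a corner at ω = 1.36 rad s⁻¹.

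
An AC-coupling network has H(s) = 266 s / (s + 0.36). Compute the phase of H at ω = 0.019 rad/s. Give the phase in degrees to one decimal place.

87.0°

∠(j0.019) = 90.00°
∠(j0.019 + 0.36) = arctan(0.019/0.36) = 3.02°
∠H(j0.019) = 90.00° − 3.02° = 86.98°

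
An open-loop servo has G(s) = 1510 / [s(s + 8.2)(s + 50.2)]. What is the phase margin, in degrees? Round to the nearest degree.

Gain crossover: |G(jω)| = 1 at ω ≈ 3.38 rad/s.
∠G(j3.38) = −90° − arctan(3.38/8.2) − arctan(3.38/50.2) ≈ -116.28°
PM = 180° + (-116.28°) = 63.72°

64 deg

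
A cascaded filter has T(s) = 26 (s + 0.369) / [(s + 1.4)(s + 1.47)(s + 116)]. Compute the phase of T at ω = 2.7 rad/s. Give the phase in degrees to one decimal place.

∠(j2.7 + 0.369) = arctan(2.7/0.369) = 82.22°
∠(j2.7 + 1.4) = arctan(2.7/1.4) = 62.59°
∠(j2.7 + 1.47) = arctan(2.7/1.47) = 61.43°
∠(j2.7 + 116) = arctan(2.7/116) = 1.33°
∠T(j2.7) = 82.22° − (62.59° + 61.43° + 1.33°) = -43.14°

-43.1 deg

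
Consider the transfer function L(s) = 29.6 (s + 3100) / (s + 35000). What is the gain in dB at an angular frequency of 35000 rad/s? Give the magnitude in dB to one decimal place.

|j35000 + 3100| = √(35000² + 3100²) = 3.514e+04
|j35000 + 35000| = √(35000² + 35000²) = 4.95e+04
|L(j35000)| = 29.6 × 3.514e+04 / 4.95e+04 = 21.012
20 log₁₀(21.012) = 26.45 dB

26.4 dB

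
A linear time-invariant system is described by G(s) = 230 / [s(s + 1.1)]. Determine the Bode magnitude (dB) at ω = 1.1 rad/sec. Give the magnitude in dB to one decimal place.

42.6 dB

|j1.1 + 1.1| = √(1.1² + 1.1²) = 1.556
|j1.1| = 1.1
|G(j1.1)| = 230 / (1.556 × 1.1) = 134.41
20 log₁₀(134.41) = 42.57 dB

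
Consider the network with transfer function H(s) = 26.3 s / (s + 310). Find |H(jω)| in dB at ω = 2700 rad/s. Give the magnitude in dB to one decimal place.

28.3 dB

|j2700| = 2700
|j2700 + 310| = √(2700² + 310²) = 2718
|H(j2700)| = 26.3 × 2700 / 2718 = 26.128
20 log₁₀(26.128) = 28.34 dB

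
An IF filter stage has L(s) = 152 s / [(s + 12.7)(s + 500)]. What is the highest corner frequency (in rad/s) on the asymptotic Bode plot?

500 rad/s

Break frequencies occur at each pole and zero magnitude: 12.7 rad/s, 500 rad/s.
The highest is 500 rad/s.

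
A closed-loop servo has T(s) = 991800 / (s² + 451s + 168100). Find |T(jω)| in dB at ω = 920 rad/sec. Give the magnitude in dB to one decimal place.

|(j920)² + 451(j920) + 168100| = |-6.783e+05 + j4.1492e+05| = 7.951e+05
|T(j920)| = 991800 / 7.951e+05 = 1.2473
20 log₁₀(1.2473) = 1.92 dB

1.9 dB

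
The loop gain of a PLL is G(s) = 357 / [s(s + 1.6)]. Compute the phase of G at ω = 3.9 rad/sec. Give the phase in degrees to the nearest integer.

-158°

∠(j3.9 + 1.6) = arctan(3.9/1.6) = 67.69°
∠(j3.9) = 90.00°
∠G(j3.9) = − (67.69° + 90.00°) = -157.69°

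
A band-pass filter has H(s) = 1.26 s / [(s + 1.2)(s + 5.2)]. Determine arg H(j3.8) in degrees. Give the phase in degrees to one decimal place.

∠(j3.8) = 90.00°
∠(j3.8 + 1.2) = arctan(3.8/1.2) = 72.47°
∠(j3.8 + 5.2) = arctan(3.8/5.2) = 36.16°
∠H(j3.8) = 90.00° − (72.47° + 36.16°) = -18.63°

-18.6°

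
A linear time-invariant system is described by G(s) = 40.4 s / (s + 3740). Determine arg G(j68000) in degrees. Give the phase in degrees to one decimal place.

3.1°

∠(j68000) = 90.00°
∠(j68000 + 3740) = arctan(68000/3740) = 86.85°
∠G(j68000) = 90.00° − 86.85° = 3.15°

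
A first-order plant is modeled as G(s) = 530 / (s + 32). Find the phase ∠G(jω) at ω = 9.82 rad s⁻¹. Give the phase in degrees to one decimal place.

-17.1 deg

∠(j9.82 + 32) = arctan(9.82/32) = 17.06°
∠G(j9.82) = −17.06° = -17.06°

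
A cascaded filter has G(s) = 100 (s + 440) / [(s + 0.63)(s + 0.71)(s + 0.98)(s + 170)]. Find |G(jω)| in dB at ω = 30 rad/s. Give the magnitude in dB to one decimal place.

|j30 + 440| = √(30² + 440²) = 441
|j30 + 0.63| = √(30² + 0.63²) = 30.01
|j30 + 0.71| = √(30² + 0.71²) = 30.01
|j30 + 0.98| = √(30² + 0.98²) = 30.02
|j30 + 170| = √(30² + 170²) = 172.6
|G(j30)| = 100 × 441 / (30.01 × 30.01 × 30.02 × 172.6) = 0.0094523
20 log₁₀(0.0094523) = -40.49 dB

-40.5 dB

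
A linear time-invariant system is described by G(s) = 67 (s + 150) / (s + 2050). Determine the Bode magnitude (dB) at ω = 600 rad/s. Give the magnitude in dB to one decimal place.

|j600 + 150| = √(600² + 150²) = 618.5
|j600 + 2050| = √(600² + 2050²) = 2136
|G(j600)| = 67 × 618.5 / 2136 = 19.399
20 log₁₀(19.399) = 25.76 dB

25.8 dB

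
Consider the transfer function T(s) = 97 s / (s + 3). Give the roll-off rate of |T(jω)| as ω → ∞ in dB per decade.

With 1 zero and 1 pole, the high-frequency asymptotic slope is 20 × (1 − 1) = 0 dB/decade.

0 dB/decade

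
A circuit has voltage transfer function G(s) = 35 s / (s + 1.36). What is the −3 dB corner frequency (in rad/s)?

For a single-pole high-pass, the −3 dB point is at the pole: ω = 1.36 rad/s.

1.36 rad/s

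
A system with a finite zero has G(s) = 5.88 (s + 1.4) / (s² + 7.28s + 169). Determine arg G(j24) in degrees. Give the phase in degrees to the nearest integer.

-70 deg

∠(j24 + 1.4) = arctan(24/1.4) = 86.66°
∠[(j24)² + 7.28(j24) + 169] = ∠[-407 + j174.72] = 156.77°
∠G(j24) = 86.66° − 156.77° = -70.11°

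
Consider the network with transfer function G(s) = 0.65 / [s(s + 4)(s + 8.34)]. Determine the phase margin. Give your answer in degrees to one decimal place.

Gain crossover: |G(jω)| = 1 at ω ≈ 0.0195 rad s⁻¹.
∠G(j0.0195) = −90° − arctan(0.0195/4) − arctan(0.0195/8.34) ≈ -90.41°
PM = 180° + (-90.41°) = 89.59°

89.6 deg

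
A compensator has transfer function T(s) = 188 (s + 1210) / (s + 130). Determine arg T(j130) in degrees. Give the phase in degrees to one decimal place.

-38.9°

∠(j130 + 1210) = arctan(130/1210) = 6.13°
∠(j130 + 130) = arctan(130/130) = 45.00°
∠T(j130) = 6.13° − 45.00° = -38.87°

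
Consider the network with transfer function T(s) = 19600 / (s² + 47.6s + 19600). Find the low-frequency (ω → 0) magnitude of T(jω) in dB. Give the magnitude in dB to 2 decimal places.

0.00 dB

T(0) = 19600 / 19600 = 1
20 log₁₀(1) = 0.000 dB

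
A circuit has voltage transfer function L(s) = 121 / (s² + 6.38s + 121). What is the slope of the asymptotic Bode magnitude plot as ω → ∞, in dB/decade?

With 0 zeros and 2 poles, the high-frequency asymptotic slope is 20 × (0 − 2) = -40 dB/decade.

-40 dB/decade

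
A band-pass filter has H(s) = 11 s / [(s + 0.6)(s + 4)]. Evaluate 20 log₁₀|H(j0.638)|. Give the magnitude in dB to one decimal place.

5.9 dB

|j0.638| = 0.638
|j0.638 + 0.6| = √(0.638² + 0.6²) = 0.8758
|j0.638 + 4| = √(0.638² + 4²) = 4.051
|H(j0.638)| = 11 × 0.638 / (0.8758 × 4.051) = 1.9783
20 log₁₀(1.9783) = 5.93 dB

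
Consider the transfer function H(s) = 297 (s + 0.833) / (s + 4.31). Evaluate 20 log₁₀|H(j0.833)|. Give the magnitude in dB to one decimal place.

38.0 dB

|j0.833 + 0.833| = √(0.833² + 0.833²) = 1.178
|j0.833 + 4.31| = √(0.833² + 4.31²) = 4.39
|H(j0.833)| = 297 × 1.178 / 4.39 = 79.703
20 log₁₀(79.703) = 38.03 dB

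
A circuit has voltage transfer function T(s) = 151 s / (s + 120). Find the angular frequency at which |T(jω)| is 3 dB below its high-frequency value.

120 rad/s

For a single-pole high-pass, the −3 dB point is at the pole: ω = 120 rad/s.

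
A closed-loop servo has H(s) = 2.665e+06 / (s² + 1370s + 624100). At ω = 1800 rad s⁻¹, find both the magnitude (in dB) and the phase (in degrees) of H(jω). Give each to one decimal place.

|(j1800)² + 1370(j1800) + 624100| = |-2.6159e+06 + j2.466e+06| = 3.595e+06
|H(j1800)| = 2.665e+06 / 3.595e+06 = 0.74131
20 log₁₀(0.74131) = -2.60 dB
∠[(j1800)² + 1370(j1800) + 624100] = ∠[-2.6159e+06 + j2.466e+06] = 136.69°
∠H(j1800) = −136.69° = -136.69°

|H| = -2.6 dB, ∠H = -136.7°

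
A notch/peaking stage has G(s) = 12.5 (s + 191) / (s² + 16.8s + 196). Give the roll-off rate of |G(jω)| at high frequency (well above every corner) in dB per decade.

-20 dB/decade

With 1 zero and 2 poles, the high-frequency asymptotic slope is 20 × (1 − 2) = -20 dB/decade.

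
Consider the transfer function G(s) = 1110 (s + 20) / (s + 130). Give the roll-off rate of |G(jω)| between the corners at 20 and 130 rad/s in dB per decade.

In this band the factors already past their corner are: zero at 20; net slope = 20 dB/decade.

20 dB/decade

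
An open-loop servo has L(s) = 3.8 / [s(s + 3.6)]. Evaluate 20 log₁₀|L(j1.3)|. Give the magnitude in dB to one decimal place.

-2.3 dB

|j1.3 + 3.6| = √(1.3² + 3.6²) = 3.828
|j1.3| = 1.3
|L(j1.3)| = 3.8 / (3.828 × 1.3) = 0.7637
20 log₁₀(0.7637) = -2.34 dB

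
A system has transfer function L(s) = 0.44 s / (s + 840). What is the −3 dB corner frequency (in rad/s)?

For a single-pole high-pass, the −3 dB point is at the pole: ω = 840 rad/s.

840 rad/s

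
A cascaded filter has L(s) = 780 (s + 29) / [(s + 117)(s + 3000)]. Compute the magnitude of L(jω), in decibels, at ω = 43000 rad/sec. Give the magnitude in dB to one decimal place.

|j43000 + 29| = √(43000² + 29²) = 4.3e+04
|j43000 + 117| = √(43000² + 117²) = 4.3e+04
|j43000 + 3000| = √(43000² + 3000²) = 4.31e+04
|L(j43000)| = 780 × 4.3e+04 / (4.3e+04 × 4.31e+04) = 0.018095
20 log₁₀(0.018095) = -34.85 dB

-34.8 dB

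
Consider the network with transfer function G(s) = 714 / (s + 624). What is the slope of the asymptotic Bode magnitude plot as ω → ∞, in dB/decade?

-20 dB/decade

With 0 zeros and 1 pole, the high-frequency asymptotic slope is 20 × (0 − 1) = -20 dB/decade.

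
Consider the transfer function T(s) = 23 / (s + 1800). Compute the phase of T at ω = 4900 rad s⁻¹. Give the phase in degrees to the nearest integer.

-70 deg

∠(j4900 + 1800) = arctan(4900/1800) = 69.83°
∠T(j4900) = −69.83° = -69.83°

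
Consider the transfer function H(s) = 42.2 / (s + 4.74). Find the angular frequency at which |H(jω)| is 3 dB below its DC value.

For a single-pole low-pass, the −3 dB point is at the pole: ω = 4.74 rad/s.

4.74 rad/s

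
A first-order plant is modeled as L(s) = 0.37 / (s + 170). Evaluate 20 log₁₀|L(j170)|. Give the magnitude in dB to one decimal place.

|j170 + 170| = √(170² + 170²) = 240.4
|L(j170)| = 0.37 / 240.4 = 0.001539
20 log₁₀(0.001539) = -56.26 dB

-56.3 dB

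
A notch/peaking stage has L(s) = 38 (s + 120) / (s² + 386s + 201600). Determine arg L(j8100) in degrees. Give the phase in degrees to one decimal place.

∠(j8100 + 120) = arctan(8100/120) = 89.15°
∠[(j8100)² + 386(j8100) + 201600] = ∠[-6.5408e+07 + j3.1266e+06] = 177.26°
∠L(j8100) = 89.15° − 177.26° = -88.11°

-88.1°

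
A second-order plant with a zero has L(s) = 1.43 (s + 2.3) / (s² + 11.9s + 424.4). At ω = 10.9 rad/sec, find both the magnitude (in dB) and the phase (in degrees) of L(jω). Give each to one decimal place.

|j10.9 + 2.3| = √(10.9² + 2.3²) = 11.14
|(j10.9)² + 11.9(j10.9) + 424.4| = |305.59 + j129.71| = 332
|L(j10.9)| = 1.43 × 11.14 / 332 = 0.047986
20 log₁₀(0.047986) = -26.38 dB
∠(j10.9 + 2.3) = arctan(10.9/2.3) = 78.08°
∠[(j10.9)² + 11.9(j10.9) + 424.4] = ∠[305.59 + j129.71] = 23.00°
∠L(j10.9) = 78.08° − 23.00° = 55.09°

|L| = -26.4 dB, ∠L = 55.1 deg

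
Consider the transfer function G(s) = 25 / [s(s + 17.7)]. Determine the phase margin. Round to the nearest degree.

85°

Gain crossover: |G(jω)| = 1 at ω ≈ 1.41 rad/sec.
∠G(j1.41) = −90° − arctan(1.41/17.7) ≈ -94.55°
PM = 180° + (-94.55°) = 85.45°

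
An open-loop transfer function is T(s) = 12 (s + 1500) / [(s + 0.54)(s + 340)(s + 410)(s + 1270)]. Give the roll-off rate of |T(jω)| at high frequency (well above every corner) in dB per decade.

With 1 zero and 4 poles, the high-frequency asymptotic slope is 20 × (1 − 4) = -60 dB/decade.

-60 dB/decade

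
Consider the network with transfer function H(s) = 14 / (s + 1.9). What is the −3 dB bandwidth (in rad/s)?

For a single-pole low-pass, the −3 dB point is at the pole: ω = 1.9 rad/s.

1.9 rad/s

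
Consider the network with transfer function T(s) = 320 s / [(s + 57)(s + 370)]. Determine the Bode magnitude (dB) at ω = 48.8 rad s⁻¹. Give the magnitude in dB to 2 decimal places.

-5.07 dB

|j48.8| = 48.8
|j48.8 + 57| = √(48.8² + 57²) = 75.04
|j48.8 + 370| = √(48.8² + 370²) = 373.2
|T(j48.8)| = 320 × 48.8 / (75.04 × 373.2) = 0.55764
20 log₁₀(0.55764) = -5.073 dB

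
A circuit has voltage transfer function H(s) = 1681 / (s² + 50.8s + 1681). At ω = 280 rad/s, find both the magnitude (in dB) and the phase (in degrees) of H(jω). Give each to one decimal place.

|(j280)² + 50.8(j280) + 1681| = |-76719 + j14224| = 7.803e+04
|H(j280)| = 1681 / 7.803e+04 = 0.021544
20 log₁₀(0.021544) = -33.33 dB
∠[(j280)² + 50.8(j280) + 1681] = ∠[-76719 + j14224] = 169.50°
∠H(j280) = −169.50° = -169.50°

|H| = -33.3 dB, ∠H = -169.5°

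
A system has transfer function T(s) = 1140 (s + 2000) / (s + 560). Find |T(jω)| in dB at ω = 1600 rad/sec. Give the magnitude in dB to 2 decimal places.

|j1600 + 2000| = √(1600² + 2000²) = 2561
|j1600 + 560| = √(1600² + 560²) = 1695
|T(j1600)| = 1140 × 2561 / 1695 = 1722.4
20 log₁₀(1722.4) = 64.723 dB

64.72 dB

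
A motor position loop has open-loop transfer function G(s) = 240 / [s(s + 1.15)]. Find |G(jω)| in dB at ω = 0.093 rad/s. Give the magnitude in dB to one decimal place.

67.0 dB

|j0.093 + 1.15| = √(0.093² + 1.15²) = 1.154
|j0.093| = 0.093
|G(j0.093)| = 240 / (1.154 × 0.093) = 2236.7
20 log₁₀(2236.7) = 66.99 dB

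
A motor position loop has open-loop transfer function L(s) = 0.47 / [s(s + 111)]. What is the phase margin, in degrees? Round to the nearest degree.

Gain crossover: |L(jω)| = 1 at ω ≈ 0.00423 rad s⁻¹.
∠L(j0.00423) = −90° − arctan(0.00423/111) ≈ -90.00°
PM = 180° + (-90.00°) = 90.00°

90 deg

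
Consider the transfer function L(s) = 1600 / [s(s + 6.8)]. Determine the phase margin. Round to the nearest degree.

10 deg

Gain crossover: |L(jω)| = 1 at ω ≈ 39.7 rad s⁻¹.
∠L(j39.7) = −90° − arctan(39.7/6.8) ≈ -170.28°
PM = 180° + (-170.28°) = 9.72°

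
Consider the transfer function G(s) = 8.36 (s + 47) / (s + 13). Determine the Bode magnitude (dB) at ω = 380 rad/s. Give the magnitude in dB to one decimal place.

|j380 + 47| = √(380² + 47²) = 382.9
|j380 + 13| = √(380² + 13²) = 380.2
|G(j380)| = 8.36 × 382.9 / 380.2 = 8.4188
20 log₁₀(8.4188) = 18.50 dB

18.5 dB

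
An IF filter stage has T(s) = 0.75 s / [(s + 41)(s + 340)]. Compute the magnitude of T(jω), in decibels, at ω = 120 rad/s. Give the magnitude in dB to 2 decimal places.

-54.12 dB

|j120| = 120
|j120 + 41| = √(120² + 41²) = 126.8
|j120 + 340| = √(120² + 340²) = 360.6
|T(j120)| = 0.75 × 120 / (126.8 × 360.6) = 0.0019684
20 log₁₀(0.0019684) = -54.118 dB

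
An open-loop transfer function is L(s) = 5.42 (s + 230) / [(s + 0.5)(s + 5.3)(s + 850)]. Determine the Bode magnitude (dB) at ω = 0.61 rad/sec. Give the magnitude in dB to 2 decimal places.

|j0.61 + 230| = √(0.61² + 230²) = 230
|j0.61 + 0.5| = √(0.61² + 0.5²) = 0.7887
|j0.61 + 5.3| = √(0.61² + 5.3²) = 5.335
|j0.61 + 850| = √(0.61² + 850²) = 850
|L(j0.61)| = 5.42 × 230 / (0.7887 × 5.335 × 850) = 0.34853
20 log₁₀(0.34853) = -9.155 dB

-9.16 dB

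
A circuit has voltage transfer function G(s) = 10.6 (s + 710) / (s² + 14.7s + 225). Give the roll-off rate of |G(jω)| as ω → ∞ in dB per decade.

With 1 zero and 2 poles, the high-frequency asymptotic slope is 20 × (1 − 2) = -20 dB/decade.

-20 dB/decade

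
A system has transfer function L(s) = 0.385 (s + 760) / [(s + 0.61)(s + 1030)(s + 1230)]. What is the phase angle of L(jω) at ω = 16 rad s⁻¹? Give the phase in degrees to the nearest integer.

-88°

∠(j16 + 760) = arctan(16/760) = 1.21°
∠(j16 + 0.61) = arctan(16/0.61) = 87.82°
∠(j16 + 1030) = arctan(16/1030) = 0.89°
∠(j16 + 1230) = arctan(16/1230) = 0.75°
∠L(j16) = 1.21° − (87.82° + 0.89° + 0.75°) = -88.25°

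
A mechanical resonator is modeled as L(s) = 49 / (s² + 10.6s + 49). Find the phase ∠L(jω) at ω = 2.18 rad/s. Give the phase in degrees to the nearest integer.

∠[(j2.18)² + 10.6(j2.18) + 49] = ∠[44.248 + j23.108] = 27.58°
∠L(j2.18) = −27.58° = -27.58°

-28°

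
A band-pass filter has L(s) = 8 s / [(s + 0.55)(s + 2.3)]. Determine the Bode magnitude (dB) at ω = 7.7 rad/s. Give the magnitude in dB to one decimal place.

-0.1 dB

|j7.7| = 7.7
|j7.7 + 0.55| = √(7.7² + 0.55²) = 7.72
|j7.7 + 2.3| = √(7.7² + 2.3²) = 8.036
|L(j7.7)| = 8 × 7.7 / (7.72 × 8.036) = 0.99297
20 log₁₀(0.99297) = -0.06 dB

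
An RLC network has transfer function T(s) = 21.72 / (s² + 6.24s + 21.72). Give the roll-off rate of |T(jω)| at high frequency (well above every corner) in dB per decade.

With 0 zeros and 2 poles, the high-frequency asymptotic slope is 20 × (0 − 2) = -40 dB/decade.

-40 dB/decade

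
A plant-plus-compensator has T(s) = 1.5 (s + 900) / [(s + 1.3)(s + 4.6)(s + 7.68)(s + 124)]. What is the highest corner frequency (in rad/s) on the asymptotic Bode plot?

900 rad/s

Break frequencies occur at each pole and zero magnitude: 1.3 rad/s, 4.6 rad/s, 7.68 rad/s, 124 rad/s, 900 rad/s.
The highest is 900 rad/s.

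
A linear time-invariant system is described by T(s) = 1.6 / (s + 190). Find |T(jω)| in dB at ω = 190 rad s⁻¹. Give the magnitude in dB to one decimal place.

-44.5 dB

|j190 + 190| = √(190² + 190²) = 268.7
|T(j190)| = 1.6 / 268.7 = 0.0059546
20 log₁₀(0.0059546) = -44.50 dB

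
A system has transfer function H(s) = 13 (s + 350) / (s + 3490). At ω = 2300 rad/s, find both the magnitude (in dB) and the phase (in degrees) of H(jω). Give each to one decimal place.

|H| = 17.2 dB, ∠H = 48.0 deg

|j2300 + 350| = √(2300² + 350²) = 2326
|j2300 + 3490| = √(2300² + 3490²) = 4180
|H(j2300)| = 13 × 2326 / 4180 = 7.2359
20 log₁₀(7.2359) = 17.19 dB
∠(j2300 + 350) = arctan(2300/350) = 81.35°
∠(j2300 + 3490) = arctan(2300/3490) = 33.39°
∠H(j2300) = 81.35° − 33.39° = 47.96°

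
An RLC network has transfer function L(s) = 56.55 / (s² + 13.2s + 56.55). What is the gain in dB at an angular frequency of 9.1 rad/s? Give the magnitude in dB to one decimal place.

|(j9.1)² + 13.2(j9.1) + 56.55| = |-26.26 + j120.12| = 123
|L(j9.1)| = 56.55 / 123 = 0.45992
20 log₁₀(0.45992) = -6.75 dB

-6.7 dB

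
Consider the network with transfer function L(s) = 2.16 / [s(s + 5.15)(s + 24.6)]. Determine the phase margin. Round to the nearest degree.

Gain crossover: |L(jω)| = 1 at ω ≈ 0.017 rad/s.
∠L(j0.017) = −90° − arctan(0.017/5.15) − arctan(0.017/24.6) ≈ -90.23°
PM = 180° + (-90.23°) = 89.77°

90°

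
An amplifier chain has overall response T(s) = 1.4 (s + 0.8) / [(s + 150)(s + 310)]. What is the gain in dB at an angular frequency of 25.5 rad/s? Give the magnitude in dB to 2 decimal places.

-62.44 dB

|j25.5 + 0.8| = √(25.5² + 0.8²) = 25.51
|j25.5 + 150| = √(25.5² + 150²) = 152.2
|j25.5 + 310| = √(25.5² + 310²) = 311
|T(j25.5)| = 1.4 × 25.51 / (152.2 × 311) = 0.00075471
20 log₁₀(0.00075471) = -62.444 dB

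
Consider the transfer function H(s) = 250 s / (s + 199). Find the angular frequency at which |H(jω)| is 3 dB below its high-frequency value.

For a single-pole high-pass, the −3 dB point is at the pole: ω = 199 rad/s.

199 rad/s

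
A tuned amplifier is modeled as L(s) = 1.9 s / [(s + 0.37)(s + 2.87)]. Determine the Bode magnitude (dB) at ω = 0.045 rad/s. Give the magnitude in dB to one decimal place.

-21.9 dB

|j0.045| = 0.045
|j0.045 + 0.37| = √(0.045² + 0.37²) = 0.3727
|j0.045 + 2.87| = √(0.045² + 2.87²) = 2.87
|L(j0.045)| = 1.9 × 0.045 / (0.3727 × 2.87) = 0.079917
20 log₁₀(0.079917) = -21.95 dB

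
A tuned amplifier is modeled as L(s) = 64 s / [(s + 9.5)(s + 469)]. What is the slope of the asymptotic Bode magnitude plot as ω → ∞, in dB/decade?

-20 dB/decade

With 1 zero and 2 poles, the high-frequency asymptotic slope is 20 × (1 − 2) = -20 dB/decade.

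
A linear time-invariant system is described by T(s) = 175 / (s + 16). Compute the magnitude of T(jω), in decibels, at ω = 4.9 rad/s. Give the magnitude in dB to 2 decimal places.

20.39 dB

|j4.9 + 16| = √(4.9² + 16²) = 16.73
|T(j4.9)| = 175 / 16.73 = 10.458
20 log₁₀(10.458) = 20.389 dB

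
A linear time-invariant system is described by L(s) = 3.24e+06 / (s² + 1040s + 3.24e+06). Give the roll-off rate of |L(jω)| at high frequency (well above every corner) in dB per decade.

With 0 zeros and 2 poles, the high-frequency asymptotic slope is 20 × (0 − 2) = -40 dB/decade.

-40 dB/decade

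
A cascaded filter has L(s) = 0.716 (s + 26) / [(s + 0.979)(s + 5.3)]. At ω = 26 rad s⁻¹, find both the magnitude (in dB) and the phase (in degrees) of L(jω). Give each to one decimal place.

|j26 + 26| = √(26² + 26²) = 36.77
|j26 + 0.979| = √(26² + 0.979²) = 26.02
|j26 + 5.3| = √(26² + 5.3²) = 26.53
|L(j26)| = 0.716 × 36.77 / (26.02 × 26.53) = 0.038133
20 log₁₀(0.038133) = -28.37 dB
∠(j26 + 26) = arctan(26/26) = 45.00°
∠(j26 + 0.979) = arctan(26/0.979) = 87.84°
∠(j26 + 5.3) = arctan(26/5.3) = 78.48°
∠L(j26) = 45.00° − (87.84° + 78.48°) = -121.32°

|L| = -28.4 dB, ∠L = -121.3 deg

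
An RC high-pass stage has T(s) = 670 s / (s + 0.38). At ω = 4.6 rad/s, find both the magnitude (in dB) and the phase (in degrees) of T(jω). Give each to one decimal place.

|T| = 56.5 dB, ∠T = 4.7°

|j4.6| = 4.6
|j4.6 + 0.38| = √(4.6² + 0.38²) = 4.616
|T(j4.6)| = 670 × 4.6 / 4.616 = 667.73
20 log₁₀(667.73) = 56.49 dB
∠(j4.6) = 90.00°
∠(j4.6 + 0.38) = arctan(4.6/0.38) = 85.28°
∠T(j4.6) = 90.00° − 85.28° = 4.72°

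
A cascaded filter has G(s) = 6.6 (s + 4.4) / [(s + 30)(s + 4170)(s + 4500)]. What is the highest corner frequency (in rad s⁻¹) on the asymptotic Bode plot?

4500 rad s⁻¹

Break frequencies occur at each pole and zero magnitude: 4.4 rad s⁻¹, 30 rad s⁻¹, 4170 rad s⁻¹, 4500 rad s⁻¹.
The highest is 4500 rad s⁻¹.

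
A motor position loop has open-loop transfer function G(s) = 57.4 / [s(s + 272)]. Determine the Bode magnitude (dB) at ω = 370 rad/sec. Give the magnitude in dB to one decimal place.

|j370 + 272| = √(370² + 272²) = 459.2
|j370| = 370
|G(j370)| = 57.4 / (459.2 × 370) = 0.00033782
20 log₁₀(0.00033782) = -69.43 dB

-69.4 dB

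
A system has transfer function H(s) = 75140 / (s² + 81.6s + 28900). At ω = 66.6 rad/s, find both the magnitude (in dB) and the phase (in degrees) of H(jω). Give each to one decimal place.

|H| = 9.5 dB, ∠H = -12.5 deg

|(j66.6)² + 81.6(j66.6) + 28900| = |24464 + j5434.6| = 2.506e+04
|H(j66.6)| = 75140 / 2.506e+04 = 2.9983
20 log₁₀(2.9983) = 9.54 dB
∠[(j66.6)² + 81.6(j66.6) + 28900] = ∠[24464 + j5434.6] = 12.52°
∠H(j66.6) = −12.52° = -12.52°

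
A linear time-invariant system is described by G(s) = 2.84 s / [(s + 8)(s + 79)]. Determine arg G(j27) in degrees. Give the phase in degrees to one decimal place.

∠(j27) = 90.00°
∠(j27 + 8) = arctan(27/8) = 73.50°
∠(j27 + 79) = arctan(27/79) = 18.87°
∠G(j27) = 90.00° − (73.50° + 18.87°) = -2.36°

-2.4°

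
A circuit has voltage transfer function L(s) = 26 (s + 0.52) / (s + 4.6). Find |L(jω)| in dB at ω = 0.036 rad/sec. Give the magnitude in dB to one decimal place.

|j0.036 + 0.52| = √(0.036² + 0.52²) = 0.5212
|j0.036 + 4.6| = √(0.036² + 4.6²) = 4.6
|L(j0.036)| = 26 × 0.5212 / 4.6 = 2.9461
20 log₁₀(2.9461) = 9.38 dB

9.4 dB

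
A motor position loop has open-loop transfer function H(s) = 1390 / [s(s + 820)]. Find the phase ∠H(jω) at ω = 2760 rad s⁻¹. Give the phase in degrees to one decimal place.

∠(j2760 + 820) = arctan(2760/820) = 73.45°
∠(j2760) = 90.00°
∠H(j2760) = − (73.45° + 90.00°) = -163.45°

-163.5°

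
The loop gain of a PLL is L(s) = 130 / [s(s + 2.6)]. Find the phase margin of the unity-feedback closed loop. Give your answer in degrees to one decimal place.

13.0 deg

Gain crossover: |L(jω)| = 1 at ω ≈ 11.3 rad/s.
∠L(j11.3) = −90° − arctan(11.3/2.6) ≈ -166.99°
PM = 180° + (-166.99°) = 13.01°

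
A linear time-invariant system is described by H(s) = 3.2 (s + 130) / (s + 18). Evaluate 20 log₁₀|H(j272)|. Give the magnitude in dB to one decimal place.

11.0 dB

|j272 + 130| = √(272² + 130²) = 301.5
|j272 + 18| = √(272² + 18²) = 272.6
|H(j272)| = 3.2 × 301.5 / 272.6 = 3.539
20 log₁₀(3.539) = 10.98 dB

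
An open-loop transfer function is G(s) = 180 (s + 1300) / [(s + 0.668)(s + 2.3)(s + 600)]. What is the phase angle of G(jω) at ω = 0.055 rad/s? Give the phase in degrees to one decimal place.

-6.1°

∠(j0.055 + 1300) = arctan(0.055/1300) = 0.00°
∠(j0.055 + 0.668) = arctan(0.055/0.668) = 4.71°
∠(j0.055 + 2.3) = arctan(0.055/2.3) = 1.37°
∠(j0.055 + 600) = arctan(0.055/600) = 0.01°
∠G(j0.055) = 0.00° − (4.71° + 1.37° + 0.01°) = -6.08°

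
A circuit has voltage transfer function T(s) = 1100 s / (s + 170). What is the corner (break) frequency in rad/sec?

170 rad/sec

The single real pole at s = −170 gives a corner at ω = 170 rad/sec.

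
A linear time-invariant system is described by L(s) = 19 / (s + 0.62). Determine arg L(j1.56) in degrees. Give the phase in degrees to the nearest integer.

-68°

∠(j1.56 + 0.62) = arctan(1.56/0.62) = 68.33°
∠L(j1.56) = −68.33° = -68.33°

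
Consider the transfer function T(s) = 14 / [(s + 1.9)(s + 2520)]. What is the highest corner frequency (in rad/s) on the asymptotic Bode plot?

Break frequencies occur at each pole and zero magnitude: 1.9 rad/s, 2520 rad/s.
The highest is 2520 rad/s.

2520 rad/s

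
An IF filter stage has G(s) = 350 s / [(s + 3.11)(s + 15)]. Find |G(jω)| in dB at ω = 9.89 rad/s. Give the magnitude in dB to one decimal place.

|j9.89| = 9.89
|j9.89 + 3.11| = √(9.89² + 3.11²) = 10.37
|j9.89 + 15| = √(9.89² + 15²) = 17.97
|G(j9.89)| = 350 × 9.89 / (10.37 × 17.97) = 18.583
20 log₁₀(18.583) = 25.38 dB

25.4 dB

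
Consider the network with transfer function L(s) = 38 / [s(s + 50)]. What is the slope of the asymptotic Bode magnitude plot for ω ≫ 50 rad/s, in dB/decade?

With 0 zeros and 2 poles, the high-frequency asymptotic slope is 20 × (0 − 2) = -40 dB/decade.

-40 dB/decade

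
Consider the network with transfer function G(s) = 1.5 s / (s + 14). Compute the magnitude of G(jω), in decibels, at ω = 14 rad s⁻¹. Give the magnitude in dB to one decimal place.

|j14| = 14
|j14 + 14| = √(14² + 14²) = 19.8
|G(j14)| = 1.5 × 14 / 19.8 = 1.0607
20 log₁₀(1.0607) = 0.51 dB

0.5 dB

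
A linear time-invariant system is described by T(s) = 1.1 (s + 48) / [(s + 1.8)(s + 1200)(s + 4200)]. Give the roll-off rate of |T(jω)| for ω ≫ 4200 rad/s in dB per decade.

With 1 zero and 3 poles, the high-frequency asymptotic slope is 20 × (1 − 3) = -40 dB/decade.

-40 dB/decade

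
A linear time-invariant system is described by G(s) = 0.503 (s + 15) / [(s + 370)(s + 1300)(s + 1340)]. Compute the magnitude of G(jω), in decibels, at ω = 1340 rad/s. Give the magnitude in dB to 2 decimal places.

|j1340 + 15| = √(1340² + 15²) = 1340
|j1340 + 370| = √(1340² + 370²) = 1390
|j1340 + 1300| = √(1340² + 1300²) = 1867
|j1340 + 1340| = √(1340² + 1340²) = 1895
|G(j1340)| = 0.503 × 1340 / (1390 × 1867 × 1895) = 1.3705e-07
20 log₁₀(1.3705e-07) = -137.262 dB

-137.26 dB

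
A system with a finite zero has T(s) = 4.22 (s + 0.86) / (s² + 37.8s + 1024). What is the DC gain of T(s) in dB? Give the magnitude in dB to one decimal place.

T(0) = 4.22 × 0.86 / 1024 = 0.0035441
20 log₁₀(0.0035441) = -49.01 dB

-49.0 dB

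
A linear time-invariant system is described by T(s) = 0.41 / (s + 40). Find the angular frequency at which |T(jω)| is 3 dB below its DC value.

For a single-pole low-pass, the −3 dB point is at the pole: ω = 40 rad s⁻¹.

40 rad s⁻¹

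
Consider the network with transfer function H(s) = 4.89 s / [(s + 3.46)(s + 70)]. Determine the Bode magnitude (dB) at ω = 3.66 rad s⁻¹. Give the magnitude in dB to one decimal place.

-25.9 dB

|j3.66| = 3.66
|j3.66 + 3.46| = √(3.66² + 3.46²) = 5.037
|j3.66 + 70| = √(3.66² + 70²) = 70.1
|H(j3.66)| = 4.89 × 3.66 / (5.037 × 70.1) = 0.050695
20 log₁₀(0.050695) = -25.90 dB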